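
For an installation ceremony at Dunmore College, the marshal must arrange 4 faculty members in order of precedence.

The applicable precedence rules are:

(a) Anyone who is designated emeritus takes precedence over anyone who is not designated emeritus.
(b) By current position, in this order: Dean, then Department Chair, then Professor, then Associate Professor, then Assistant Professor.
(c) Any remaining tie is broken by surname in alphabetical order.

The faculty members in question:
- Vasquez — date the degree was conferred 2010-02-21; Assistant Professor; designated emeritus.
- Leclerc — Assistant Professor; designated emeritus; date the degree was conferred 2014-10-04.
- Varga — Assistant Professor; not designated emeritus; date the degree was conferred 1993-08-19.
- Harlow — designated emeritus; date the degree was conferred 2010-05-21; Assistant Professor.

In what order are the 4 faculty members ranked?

By the first rule: Harlow, Leclerc and Vasquez (each designated emeritus); then Varga (not designated emeritus).
Harlow, Leclerc and Vasquez are each Assistant Professor, so the next rule applies.
Among Harlow, Leclerc and Vasquez, alphabetically by surname: Harlow before Leclerc before Vasquez.
Full order: Harlow, Leclerc, Vasquez, Varga.

Harlow, Leclerc, Vasquez, Varga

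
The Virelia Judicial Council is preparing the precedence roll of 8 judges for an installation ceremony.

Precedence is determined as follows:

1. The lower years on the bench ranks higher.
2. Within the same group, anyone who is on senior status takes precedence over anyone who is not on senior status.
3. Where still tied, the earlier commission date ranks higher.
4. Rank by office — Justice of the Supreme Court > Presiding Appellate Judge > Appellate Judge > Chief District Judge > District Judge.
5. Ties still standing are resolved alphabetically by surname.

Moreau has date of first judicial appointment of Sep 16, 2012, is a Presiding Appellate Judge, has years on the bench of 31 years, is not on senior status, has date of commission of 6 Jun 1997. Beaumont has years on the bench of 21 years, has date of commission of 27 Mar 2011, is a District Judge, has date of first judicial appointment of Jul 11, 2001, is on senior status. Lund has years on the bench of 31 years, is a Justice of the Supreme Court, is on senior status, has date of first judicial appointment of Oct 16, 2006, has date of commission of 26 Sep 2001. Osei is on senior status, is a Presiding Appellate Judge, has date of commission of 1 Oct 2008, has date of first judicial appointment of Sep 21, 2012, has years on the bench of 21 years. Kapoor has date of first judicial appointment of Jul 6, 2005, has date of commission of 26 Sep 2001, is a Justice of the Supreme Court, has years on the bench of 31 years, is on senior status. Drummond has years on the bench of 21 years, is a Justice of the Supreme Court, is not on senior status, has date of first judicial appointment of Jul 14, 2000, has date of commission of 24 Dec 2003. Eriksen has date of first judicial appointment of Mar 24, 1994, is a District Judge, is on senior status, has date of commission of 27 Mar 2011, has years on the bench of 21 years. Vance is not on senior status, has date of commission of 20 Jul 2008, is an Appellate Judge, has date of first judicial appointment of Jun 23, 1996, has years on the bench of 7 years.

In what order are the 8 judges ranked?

Vance, Osei, Beaumont, Eriksen, Drummond, Kapoor, Lund, Moreau

By years on the bench (lower first): Vance (7 years); then Osei, Beaumont, Eriksen and Drummond (each 21 years); then Kapoor, Lund and Moreau (each 31 years).
Among Osei, Beaumont, Eriksen and Drummond, on senior status before not on senior status: Osei, Beaumont and Eriksen (on senior status) before Drummond (not on senior status).
Among Osei, Beaumont and Eriksen, by date of commission (earlier first): Osei (1 Oct 2008) before Beaumont and Eriksen (27 Mar 2011).
Beaumont and Eriksen are each District Judge, so the next rule applies.
Among Beaumont and Eriksen, alphabetically by surname: Beaumont before Eriksen.
Among Kapoor, Lund and Moreau, on senior status before not on senior status: Kapoor and Lund (on senior status) before Moreau (not on senior status).
Kapoor and Lund both have date of commission 26 Sep 2001, so the next rule applies.
Kapoor and Lund are each Justice of the Supreme Court, so the next rule applies.
Among Kapoor and Lund, alphabetically by surname: Kapoor before Lund.
Full order: Vance, Osei, Beaumont, Eriksen, Drummond, Kapoor, Lund, Moreau.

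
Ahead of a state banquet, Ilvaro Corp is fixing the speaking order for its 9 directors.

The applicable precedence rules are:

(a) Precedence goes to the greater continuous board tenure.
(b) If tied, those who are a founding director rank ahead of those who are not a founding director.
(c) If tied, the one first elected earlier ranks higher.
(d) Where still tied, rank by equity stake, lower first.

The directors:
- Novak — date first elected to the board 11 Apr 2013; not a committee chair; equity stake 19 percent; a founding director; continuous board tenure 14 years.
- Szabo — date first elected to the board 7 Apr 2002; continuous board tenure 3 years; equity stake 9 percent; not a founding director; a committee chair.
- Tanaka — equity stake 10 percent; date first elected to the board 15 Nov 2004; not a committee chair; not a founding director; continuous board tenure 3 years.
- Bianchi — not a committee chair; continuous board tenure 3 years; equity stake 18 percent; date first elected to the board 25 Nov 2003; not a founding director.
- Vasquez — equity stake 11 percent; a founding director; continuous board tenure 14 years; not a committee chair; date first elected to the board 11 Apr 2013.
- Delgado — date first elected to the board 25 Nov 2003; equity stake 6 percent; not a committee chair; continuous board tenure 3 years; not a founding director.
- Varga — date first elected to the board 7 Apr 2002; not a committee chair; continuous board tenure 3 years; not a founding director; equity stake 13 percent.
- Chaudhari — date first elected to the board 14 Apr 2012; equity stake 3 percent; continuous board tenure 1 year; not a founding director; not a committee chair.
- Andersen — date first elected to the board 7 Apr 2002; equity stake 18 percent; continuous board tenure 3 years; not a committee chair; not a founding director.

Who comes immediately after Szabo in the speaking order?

Varga

By continuous board tenure (higher first): Vasquez and Novak (both 14 years); then Szabo, Varga, Andersen, Delgado, Bianchi and Tanaka (each 3 years); then Chaudhari (1 year).
Vasquez and Novak are each a founding director, so the next rule applies.
Vasquez and Novak both have date first elected to the board 11 Apr 2013, so the next rule applies.
Among Vasquez and Novak, by equity stake (lower first): Vasquez (11 percent) before Novak (19 percent).
Szabo, Varga, Andersen, Delgado, Bianchi and Tanaka are each not a founding director, so the next rule applies.
Among Szabo, Varga, Andersen, Delgado, Bianchi and Tanaka, by date first elected to the board (earlier first): Szabo, Varga and Andersen (7 Apr 2002) before Delgado and Bianchi (25 Nov 2003) before Tanaka (15 Nov 2004).
Among Szabo, Varga and Andersen, by equity stake (lower first): Szabo (9 percent) before Varga (13 percent) before Andersen (18 percent).
Among Delgado and Bianchi, by equity stake (lower first): Delgado (6 percent) before Bianchi (18 percent).
Order: Vasquez, Novak, Szabo, Varga, Andersen, Delgado, Bianchi, Tanaka, Chaudhari.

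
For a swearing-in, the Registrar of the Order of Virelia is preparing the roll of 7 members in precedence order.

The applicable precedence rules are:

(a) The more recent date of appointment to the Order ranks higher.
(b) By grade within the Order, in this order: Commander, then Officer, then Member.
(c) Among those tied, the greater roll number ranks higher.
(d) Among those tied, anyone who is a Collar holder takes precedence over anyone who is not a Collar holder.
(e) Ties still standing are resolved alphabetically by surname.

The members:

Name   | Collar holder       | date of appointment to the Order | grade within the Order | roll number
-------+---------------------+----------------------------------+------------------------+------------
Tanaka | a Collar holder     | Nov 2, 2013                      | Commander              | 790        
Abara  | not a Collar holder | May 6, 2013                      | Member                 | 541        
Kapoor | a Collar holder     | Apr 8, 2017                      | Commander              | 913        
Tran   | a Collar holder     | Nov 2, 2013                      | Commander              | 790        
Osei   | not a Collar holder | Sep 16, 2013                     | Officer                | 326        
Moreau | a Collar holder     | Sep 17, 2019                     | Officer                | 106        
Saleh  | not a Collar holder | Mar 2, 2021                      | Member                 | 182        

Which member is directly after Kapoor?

Tanaka

By date of appointment to the Order (later first): Saleh (Mar 2, 2021); then Moreau (Sep 17, 2019); then Kapoor (Apr 8, 2017); then Tanaka and Tran (both Nov 2, 2013); then Osei (Sep 16, 2013); then Abara (May 6, 2013).
Tanaka and Tran are each Commander, so the next rule applies.
Tanaka and Tran both have roll number 790, so the next rule applies.
Tanaka and Tran are each a Collar holder, so the next rule applies.
Among Tanaka and Tran, alphabetically by surname: Tanaka before Tran.
Order: Saleh, Moreau, Kapoor, Tanaka, Tran, Osei, Abara.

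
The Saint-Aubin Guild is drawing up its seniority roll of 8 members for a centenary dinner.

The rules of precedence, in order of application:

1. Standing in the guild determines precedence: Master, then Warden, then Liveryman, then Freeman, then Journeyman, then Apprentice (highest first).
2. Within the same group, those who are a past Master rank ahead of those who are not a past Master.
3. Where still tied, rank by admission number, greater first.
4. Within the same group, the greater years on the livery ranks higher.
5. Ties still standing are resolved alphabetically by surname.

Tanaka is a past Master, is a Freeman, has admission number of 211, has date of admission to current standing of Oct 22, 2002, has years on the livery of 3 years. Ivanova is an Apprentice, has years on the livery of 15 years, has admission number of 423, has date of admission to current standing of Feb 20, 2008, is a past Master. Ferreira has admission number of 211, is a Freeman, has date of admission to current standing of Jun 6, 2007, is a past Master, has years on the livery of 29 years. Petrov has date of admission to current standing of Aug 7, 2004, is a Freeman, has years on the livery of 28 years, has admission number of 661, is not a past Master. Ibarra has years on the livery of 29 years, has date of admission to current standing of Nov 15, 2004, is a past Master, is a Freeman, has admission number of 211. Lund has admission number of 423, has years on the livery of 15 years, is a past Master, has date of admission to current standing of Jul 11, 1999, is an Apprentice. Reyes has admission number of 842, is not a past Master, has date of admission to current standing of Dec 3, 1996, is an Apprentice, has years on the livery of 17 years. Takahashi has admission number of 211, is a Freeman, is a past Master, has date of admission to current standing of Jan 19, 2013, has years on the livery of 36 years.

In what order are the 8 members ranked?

Takahashi, Ferreira, Ibarra, Tanaka, Petrov, Ivanova, Lund, Reyes

By standing in the guild: Takahashi, Ferreira, Ibarra, Tanaka and Petrov (Freeman); then Ivanova, Lund and Reyes (Apprentice).
Among Takahashi, Ferreira, Ibarra, Tanaka and Petrov, a past Master before not a past Master: Takahashi, Ferreira, Ibarra and Tanaka (a past Master) before Petrov (not a past Master).
Takahashi, Ferreira, Ibarra and Tanaka all have admission number 211, so the next rule applies.
Among Takahashi, Ferreira, Ibarra and Tanaka, by years on the livery (higher first): Takahashi (36 years) before Ferreira and Ibarra (29 years) before Tanaka (3 years).
Among Ferreira and Ibarra, alphabetically by surname: Ferreira before Ibarra.
Among Ivanova, Lund and Reyes, a past Master before not a past Master: Ivanova and Lund (a past Master) before Reyes (not a past Master).
Ivanova and Lund both have admission number 423, so the next rule applies.
Ivanova and Lund both have years on the livery 15 years, so the next rule applies.
Among Ivanova and Lund, alphabetically by surname: Ivanova before Lund.
Full order: Takahashi, Ferreira, Ibarra, Tanaka, Petrov, Ivanova, Lund, Reyes.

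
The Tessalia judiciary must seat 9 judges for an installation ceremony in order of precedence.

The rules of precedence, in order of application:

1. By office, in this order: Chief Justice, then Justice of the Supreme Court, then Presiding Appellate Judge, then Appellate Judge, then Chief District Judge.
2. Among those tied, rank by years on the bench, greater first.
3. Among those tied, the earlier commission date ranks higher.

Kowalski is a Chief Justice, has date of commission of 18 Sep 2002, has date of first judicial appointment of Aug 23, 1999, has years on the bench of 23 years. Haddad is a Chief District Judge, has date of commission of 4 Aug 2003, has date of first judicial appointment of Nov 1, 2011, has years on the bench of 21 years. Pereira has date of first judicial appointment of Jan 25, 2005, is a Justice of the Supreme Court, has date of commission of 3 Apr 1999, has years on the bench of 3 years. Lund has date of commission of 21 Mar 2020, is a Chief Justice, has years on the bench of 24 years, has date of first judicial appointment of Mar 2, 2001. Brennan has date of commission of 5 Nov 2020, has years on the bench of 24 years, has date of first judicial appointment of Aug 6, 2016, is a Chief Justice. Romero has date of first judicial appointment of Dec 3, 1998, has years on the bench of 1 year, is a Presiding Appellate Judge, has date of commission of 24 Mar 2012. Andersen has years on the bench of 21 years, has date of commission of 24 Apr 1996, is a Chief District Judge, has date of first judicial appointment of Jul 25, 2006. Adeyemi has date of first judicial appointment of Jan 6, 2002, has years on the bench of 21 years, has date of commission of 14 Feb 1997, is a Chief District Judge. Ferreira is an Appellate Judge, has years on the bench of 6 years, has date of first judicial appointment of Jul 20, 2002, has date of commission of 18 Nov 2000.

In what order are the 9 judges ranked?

Lund, Brennan, Kowalski, Pereira, Romero, Ferreira, Andersen, Adeyemi, Haddad

By office: Lund, Brennan and Kowalski (Chief Justice); then Pereira (Justice of the Supreme Court); then Romero (Presiding Appellate Judge); then Ferreira (Appellate Judge); then Andersen, Adeyemi and Haddad (Chief District Judge).
Among Lund, Brennan and Kowalski, by years on the bench (higher first): Lund and Brennan (24 years) before Kowalski (23 years).
Among Lund and Brennan, by date of commission (earlier first): Lund (21 Mar 2020) before Brennan (5 Nov 2020).
Andersen, Adeyemi and Haddad all have years on the bench 21 years, so the next rule applies.
Among Andersen, Adeyemi and Haddad, by date of commission (earlier first): Andersen (24 Apr 1996) before Adeyemi (14 Feb 1997) before Haddad (4 Aug 2003).
Full order: Lund, Brennan, Kowalski, Pereira, Romero, Ferreira, Andersen, Adeyemi, Haddad.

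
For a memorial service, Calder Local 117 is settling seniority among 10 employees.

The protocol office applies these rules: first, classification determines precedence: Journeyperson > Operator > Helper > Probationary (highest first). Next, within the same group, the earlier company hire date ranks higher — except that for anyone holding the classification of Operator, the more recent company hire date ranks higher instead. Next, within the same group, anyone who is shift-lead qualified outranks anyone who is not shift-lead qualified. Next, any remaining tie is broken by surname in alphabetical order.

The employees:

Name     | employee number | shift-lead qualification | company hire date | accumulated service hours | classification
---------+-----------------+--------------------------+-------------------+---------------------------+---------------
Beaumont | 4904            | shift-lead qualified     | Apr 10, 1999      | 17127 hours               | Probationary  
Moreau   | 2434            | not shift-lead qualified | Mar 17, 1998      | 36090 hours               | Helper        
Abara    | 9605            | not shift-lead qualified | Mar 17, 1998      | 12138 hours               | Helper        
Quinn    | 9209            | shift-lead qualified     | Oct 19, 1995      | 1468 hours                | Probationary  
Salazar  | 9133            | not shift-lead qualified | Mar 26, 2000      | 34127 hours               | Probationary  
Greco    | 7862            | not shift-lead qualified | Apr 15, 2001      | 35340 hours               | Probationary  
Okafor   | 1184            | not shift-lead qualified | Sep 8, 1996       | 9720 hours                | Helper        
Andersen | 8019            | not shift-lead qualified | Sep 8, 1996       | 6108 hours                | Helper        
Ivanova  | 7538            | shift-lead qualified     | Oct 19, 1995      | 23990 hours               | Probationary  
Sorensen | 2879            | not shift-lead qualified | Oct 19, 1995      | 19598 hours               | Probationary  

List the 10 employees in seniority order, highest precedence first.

By classification: Andersen, Okafor, Abara and Moreau (Helper); then Ivanova, Quinn, Sorensen, Beaumont, Salazar and Greco (Probationary).
Among Andersen, Okafor, Abara and Moreau, by company hire date (earlier first): Andersen and Okafor (Sep 8, 1996) before Abara and Moreau (Mar 17, 1998).
Andersen and Okafor are each not shift-lead qualified, so the next rule applies.
Among Andersen and Okafor, alphabetically by surname: Andersen before Okafor.
Abara and Moreau are each not shift-lead qualified, so the next rule applies.
Among Abara and Moreau, alphabetically by surname: Abara before Moreau.
Among Ivanova, Quinn, Sorensen, Beaumont, Salazar and Greco, by company hire date (earlier first): Ivanova, Quinn and Sorensen (Oct 19, 1995) before Beaumont (Apr 10, 1999) before Salazar (Mar 26, 2000) before Greco (Apr 15, 2001).
Among Ivanova, Quinn and Sorensen, shift-lead qualified before not shift-lead qualified: Ivanova and Quinn (shift-lead qualified) before Sorensen (not shift-lead qualified).
Among Ivanova and Quinn, alphabetically by surname: Ivanova before Quinn.
Full order: Andersen, Okafor, Abara, Moreau, Ivanova, Quinn, Sorensen, Beaumont, Salazar, Greco.

Andersen, Okafor, Abara, Moreau, Ivanova, Quinn, Sorensen, Beaumont, Salazar, Greco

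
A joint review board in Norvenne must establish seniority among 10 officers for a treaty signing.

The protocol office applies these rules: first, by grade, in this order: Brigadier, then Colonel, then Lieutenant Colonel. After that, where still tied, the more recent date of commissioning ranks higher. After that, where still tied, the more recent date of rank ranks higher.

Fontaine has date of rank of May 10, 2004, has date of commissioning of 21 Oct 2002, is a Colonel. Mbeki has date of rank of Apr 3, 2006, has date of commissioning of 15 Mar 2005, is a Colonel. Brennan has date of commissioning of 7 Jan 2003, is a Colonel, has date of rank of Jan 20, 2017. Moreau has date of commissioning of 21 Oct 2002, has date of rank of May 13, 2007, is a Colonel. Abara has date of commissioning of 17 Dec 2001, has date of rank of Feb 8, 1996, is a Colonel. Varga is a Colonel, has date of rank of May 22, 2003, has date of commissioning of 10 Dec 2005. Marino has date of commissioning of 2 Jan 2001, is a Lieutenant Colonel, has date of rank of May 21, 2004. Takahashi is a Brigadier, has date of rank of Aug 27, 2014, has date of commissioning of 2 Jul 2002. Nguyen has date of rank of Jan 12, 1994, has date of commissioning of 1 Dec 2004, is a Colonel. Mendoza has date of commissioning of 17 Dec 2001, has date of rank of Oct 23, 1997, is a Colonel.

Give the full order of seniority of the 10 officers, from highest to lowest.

Takahashi, Varga, Mbeki, Nguyen, Brennan, Moreau, Fontaine, Mendoza, Abara, Marino

By grade: Takahashi (Brigadier); then Varga, Mbeki, Nguyen, Brennan, Moreau, Fontaine, Mendoza and Abara (Colonel); then Marino (Lieutenant Colonel).
Among Varga, Mbeki, Nguyen, Brennan, Moreau, Fontaine, Mendoza and Abara, by date of commissioning (later first): Varga (10 Dec 2005) before Mbeki (15 Mar 2005) before Nguyen (1 Dec 2004) before Brennan (7 Jan 2003) before Moreau and Fontaine (21 Oct 2002) before Mendoza and Abara (17 Dec 2001).
Among Moreau and Fontaine, by date of rank (later first): Moreau (May 13, 2007) before Fontaine (May 10, 2004).
Among Mendoza and Abara, by date of rank (later first): Mendoza (Oct 23, 1997) before Abara (Feb 8, 1996).
Full order: Takahashi, Varga, Mbeki, Nguyen, Brennan, Moreau, Fontaine, Mendoza, Abara, Marino.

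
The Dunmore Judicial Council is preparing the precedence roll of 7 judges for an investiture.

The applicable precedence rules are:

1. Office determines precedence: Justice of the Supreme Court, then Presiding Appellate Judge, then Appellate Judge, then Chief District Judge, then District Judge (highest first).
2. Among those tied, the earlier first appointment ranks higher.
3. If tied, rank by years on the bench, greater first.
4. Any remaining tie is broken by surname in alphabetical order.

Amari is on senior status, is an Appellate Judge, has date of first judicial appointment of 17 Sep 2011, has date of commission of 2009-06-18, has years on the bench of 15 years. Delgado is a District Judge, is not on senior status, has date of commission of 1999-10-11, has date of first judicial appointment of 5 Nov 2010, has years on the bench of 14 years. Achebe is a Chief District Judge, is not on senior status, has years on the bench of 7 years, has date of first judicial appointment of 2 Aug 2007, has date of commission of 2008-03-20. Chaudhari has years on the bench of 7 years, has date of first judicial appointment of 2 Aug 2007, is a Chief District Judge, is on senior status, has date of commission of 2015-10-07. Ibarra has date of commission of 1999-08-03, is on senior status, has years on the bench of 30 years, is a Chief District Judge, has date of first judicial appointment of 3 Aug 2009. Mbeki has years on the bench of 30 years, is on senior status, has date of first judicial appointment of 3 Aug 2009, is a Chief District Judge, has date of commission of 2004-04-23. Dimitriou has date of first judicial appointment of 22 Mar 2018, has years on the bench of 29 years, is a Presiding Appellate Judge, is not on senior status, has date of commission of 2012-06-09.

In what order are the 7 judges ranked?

Dimitriou, Amari, Achebe, Chaudhari, Ibarra, Mbeki, Delgado

By office: Dimitriou (Presiding Appellate Judge); then Amari (Appellate Judge); then Achebe, Chaudhari, Ibarra and Mbeki (Chief District Judge); then Delgado (District Judge).
Among Achebe, Chaudhari, Ibarra and Mbeki, by date of first judicial appointment (earlier first): Achebe and Chaudhari (2 Aug 2007) before Ibarra and Mbeki (3 Aug 2009).
Achebe and Chaudhari both have years on the bench 7 years, so the next rule applies.
Among Achebe and Chaudhari, alphabetically by surname: Achebe before Chaudhari.
Ibarra and Mbeki both have years on the bench 30 years, so the next rule applies.
Among Ibarra and Mbeki, alphabetically by surname: Ibarra before Mbeki.
Full order: Dimitriou, Amari, Achebe, Chaudhari, Ibarra, Mbeki, Delgado.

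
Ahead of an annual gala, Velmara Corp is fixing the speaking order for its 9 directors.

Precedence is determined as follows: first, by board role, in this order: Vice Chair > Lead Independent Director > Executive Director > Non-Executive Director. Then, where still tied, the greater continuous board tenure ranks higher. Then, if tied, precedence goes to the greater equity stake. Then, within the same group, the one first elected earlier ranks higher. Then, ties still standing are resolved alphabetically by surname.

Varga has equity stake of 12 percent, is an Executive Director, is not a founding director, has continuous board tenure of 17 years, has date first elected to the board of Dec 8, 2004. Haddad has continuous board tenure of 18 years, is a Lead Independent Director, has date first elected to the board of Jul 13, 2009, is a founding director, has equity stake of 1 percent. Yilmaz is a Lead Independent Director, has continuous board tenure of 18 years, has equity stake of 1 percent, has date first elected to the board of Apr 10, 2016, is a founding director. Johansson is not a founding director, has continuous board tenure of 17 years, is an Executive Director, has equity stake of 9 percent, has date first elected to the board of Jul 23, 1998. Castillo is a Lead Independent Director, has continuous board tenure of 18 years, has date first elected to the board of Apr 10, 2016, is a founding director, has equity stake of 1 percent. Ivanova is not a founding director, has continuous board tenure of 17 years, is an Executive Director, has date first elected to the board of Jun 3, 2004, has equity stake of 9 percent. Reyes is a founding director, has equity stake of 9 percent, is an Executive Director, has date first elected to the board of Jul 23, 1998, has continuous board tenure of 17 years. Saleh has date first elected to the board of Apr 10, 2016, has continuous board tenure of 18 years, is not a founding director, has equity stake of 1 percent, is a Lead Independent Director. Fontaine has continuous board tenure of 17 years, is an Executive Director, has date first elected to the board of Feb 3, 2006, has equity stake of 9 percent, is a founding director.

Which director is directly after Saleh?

By board role: Haddad, Castillo, Saleh and Yilmaz (Lead Independent Director); then Varga, Johansson, Reyes, Ivanova and Fontaine (Executive Director).
Haddad, Castillo, Saleh and Yilmaz all have continuous board tenure 18 years, so the next rule applies.
Haddad, Castillo, Saleh and Yilmaz all have equity stake 1 percent, so the next rule applies.
Among Haddad, Castillo, Saleh and Yilmaz, by date first elected to the board (earlier first): Haddad (Jul 13, 2009) before Castillo, Saleh and Yilmaz (Apr 10, 2016).
Among Castillo, Saleh and Yilmaz, alphabetically by surname: Castillo before Saleh before Yilmaz.
Varga, Johansson, Reyes, Ivanova and Fontaine all have continuous board tenure 17 years, so the next rule applies.
Among Varga, Johansson, Reyes, Ivanova and Fontaine, by equity stake (higher first): Varga (12 percent) before Johansson, Reyes, Ivanova and Fontaine (9 percent).
Among Johansson, Reyes, Ivanova and Fontaine, by date first elected to the board (earlier first): Johansson and Reyes (Jul 23, 1998) before Ivanova (Jun 3, 2004) before Fontaine (Feb 3, 2006).
Among Johansson and Reyes, alphabetically by surname: Johansson before Reyes.
Order: Haddad, Castillo, Saleh, Yilmaz, Varga, Johansson, Reyes, Ivanova, Fontaine.

Yilmaz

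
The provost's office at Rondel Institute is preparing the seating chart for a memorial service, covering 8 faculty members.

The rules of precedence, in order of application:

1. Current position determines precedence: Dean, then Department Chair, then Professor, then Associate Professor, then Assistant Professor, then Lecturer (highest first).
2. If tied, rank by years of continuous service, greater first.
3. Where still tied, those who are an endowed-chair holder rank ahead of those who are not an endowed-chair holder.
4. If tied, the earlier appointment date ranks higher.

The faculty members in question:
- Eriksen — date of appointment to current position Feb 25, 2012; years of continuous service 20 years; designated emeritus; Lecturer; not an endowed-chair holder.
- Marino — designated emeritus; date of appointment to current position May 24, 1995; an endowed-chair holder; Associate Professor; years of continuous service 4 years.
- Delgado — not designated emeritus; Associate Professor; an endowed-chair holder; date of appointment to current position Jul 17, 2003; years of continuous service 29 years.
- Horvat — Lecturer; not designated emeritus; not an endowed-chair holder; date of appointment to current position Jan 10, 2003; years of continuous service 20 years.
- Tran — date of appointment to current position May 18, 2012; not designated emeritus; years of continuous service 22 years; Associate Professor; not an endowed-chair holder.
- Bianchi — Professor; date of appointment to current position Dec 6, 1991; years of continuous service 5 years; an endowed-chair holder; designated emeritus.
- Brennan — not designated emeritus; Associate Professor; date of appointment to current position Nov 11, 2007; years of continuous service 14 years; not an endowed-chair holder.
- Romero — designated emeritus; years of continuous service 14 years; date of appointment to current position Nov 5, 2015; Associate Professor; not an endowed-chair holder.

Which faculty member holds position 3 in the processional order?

By current position: Bianchi (Professor); then Delgado, Tran, Brennan, Romero and Marino (Associate Professor); then Horvat and Eriksen (Lecturer).
Among Delgado, Tran, Brennan, Romero and Marino, by years of continuous service (higher first): Delgado (29 years) before Tran (22 years) before Brennan and Romero (14 years) before Marino (4 years).
Brennan and Romero are each not an endowed-chair holder, so the next rule applies.
Among Brennan and Romero, by date of appointment to current position (earlier first): Brennan (Nov 11, 2007) before Romero (Nov 5, 2015).
Horvat and Eriksen both have years of continuous service 20 years, so the next rule applies.
Horvat and Eriksen are each not an endowed-chair holder, so the next rule applies.
Among Horvat and Eriksen, by date of appointment to current position (earlier first): Horvat (Jan 10, 2003) before Eriksen (Feb 25, 2012).
Order: Bianchi, Delgado, Tran, Brennan, Romero, Marino, Horvat, Eriksen.

Tran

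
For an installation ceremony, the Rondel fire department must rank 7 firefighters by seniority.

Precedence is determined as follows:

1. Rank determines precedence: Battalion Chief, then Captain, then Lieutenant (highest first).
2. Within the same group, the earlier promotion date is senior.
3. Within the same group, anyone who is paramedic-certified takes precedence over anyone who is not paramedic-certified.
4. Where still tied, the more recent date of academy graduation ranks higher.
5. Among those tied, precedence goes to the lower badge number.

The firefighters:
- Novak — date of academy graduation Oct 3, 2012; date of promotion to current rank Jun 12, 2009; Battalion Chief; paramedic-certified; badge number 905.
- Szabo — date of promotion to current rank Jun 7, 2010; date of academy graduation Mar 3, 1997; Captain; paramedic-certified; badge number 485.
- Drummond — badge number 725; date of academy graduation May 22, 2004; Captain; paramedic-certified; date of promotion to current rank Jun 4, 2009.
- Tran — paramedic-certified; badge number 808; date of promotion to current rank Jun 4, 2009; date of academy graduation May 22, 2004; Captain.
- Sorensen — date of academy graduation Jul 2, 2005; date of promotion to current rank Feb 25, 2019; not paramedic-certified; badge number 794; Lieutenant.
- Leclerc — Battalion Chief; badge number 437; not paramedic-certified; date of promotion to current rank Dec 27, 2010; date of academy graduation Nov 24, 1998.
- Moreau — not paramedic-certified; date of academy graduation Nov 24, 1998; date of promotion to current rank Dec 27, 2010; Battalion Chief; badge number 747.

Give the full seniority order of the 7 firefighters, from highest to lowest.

Novak, Leclerc, Moreau, Drummond, Tran, Szabo, Sorensen

By rank: Novak, Leclerc and Moreau (Battalion Chief); then Drummond, Tran and Szabo (Captain); then Sorensen (Lieutenant).
Among Novak, Leclerc and Moreau, by date of promotion to current rank (earlier first): Novak (Jun 12, 2009) before Leclerc and Moreau (Dec 27, 2010).
Leclerc and Moreau are each not paramedic-certified, so the next rule applies.
Leclerc and Moreau both have date of academy graduation Nov 24, 1998, so the next rule applies.
Among Leclerc and Moreau, by badge number (lower first): Leclerc (437) before Moreau (747).
Among Drummond, Tran and Szabo, by date of promotion to current rank (earlier first): Drummond and Tran (Jun 4, 2009) before Szabo (Jun 7, 2010).
Drummond and Tran are each paramedic-certified, so the next rule applies.
Drummond and Tran both have date of academy graduation May 22, 2004, so the next rule applies.
Among Drummond and Tran, by badge number (lower first): Drummond (725) before Tran (808).
Full order: Novak, Leclerc, Moreau, Drummond, Tran, Szabo, Sorensen.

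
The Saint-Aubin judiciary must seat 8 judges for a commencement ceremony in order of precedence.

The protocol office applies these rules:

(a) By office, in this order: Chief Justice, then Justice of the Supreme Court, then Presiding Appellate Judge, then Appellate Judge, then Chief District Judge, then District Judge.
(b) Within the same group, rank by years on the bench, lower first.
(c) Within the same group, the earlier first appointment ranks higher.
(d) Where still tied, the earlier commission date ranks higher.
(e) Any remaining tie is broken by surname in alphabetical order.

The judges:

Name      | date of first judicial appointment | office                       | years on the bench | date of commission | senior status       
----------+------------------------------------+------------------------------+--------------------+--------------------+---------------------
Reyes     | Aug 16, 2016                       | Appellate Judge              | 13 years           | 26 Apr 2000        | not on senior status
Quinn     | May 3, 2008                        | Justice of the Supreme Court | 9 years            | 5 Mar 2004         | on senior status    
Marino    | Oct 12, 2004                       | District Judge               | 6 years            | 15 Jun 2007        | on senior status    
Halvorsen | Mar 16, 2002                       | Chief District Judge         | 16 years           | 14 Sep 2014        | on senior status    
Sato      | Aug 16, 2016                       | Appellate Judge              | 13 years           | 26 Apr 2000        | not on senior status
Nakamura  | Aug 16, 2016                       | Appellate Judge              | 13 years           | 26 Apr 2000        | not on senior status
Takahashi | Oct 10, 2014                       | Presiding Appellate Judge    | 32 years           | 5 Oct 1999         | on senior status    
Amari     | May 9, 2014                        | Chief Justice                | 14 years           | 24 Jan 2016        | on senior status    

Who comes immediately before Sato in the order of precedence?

Reyes

By office: Amari (Chief Justice); then Quinn (Justice of the Supreme Court); then Takahashi (Presiding Appellate Judge); then Nakamura, Reyes and Sato (Appellate Judge); then Halvorsen (Chief District Judge); then Marino (District Judge).
Nakamura, Reyes and Sato all have years on the bench 13 years, so the next rule applies.
Nakamura, Reyes and Sato all have date of first judicial appointment Aug 16, 2016, so the next rule applies.
Nakamura, Reyes and Sato all have date of commission 26 Apr 2000, so the next rule applies.
Among Nakamura, Reyes and Sato, alphabetically by surname: Nakamura before Reyes before Sato.
Order: Amari, Quinn, Takahashi, Nakamura, Reyes, Sato, Halvorsen, Marino.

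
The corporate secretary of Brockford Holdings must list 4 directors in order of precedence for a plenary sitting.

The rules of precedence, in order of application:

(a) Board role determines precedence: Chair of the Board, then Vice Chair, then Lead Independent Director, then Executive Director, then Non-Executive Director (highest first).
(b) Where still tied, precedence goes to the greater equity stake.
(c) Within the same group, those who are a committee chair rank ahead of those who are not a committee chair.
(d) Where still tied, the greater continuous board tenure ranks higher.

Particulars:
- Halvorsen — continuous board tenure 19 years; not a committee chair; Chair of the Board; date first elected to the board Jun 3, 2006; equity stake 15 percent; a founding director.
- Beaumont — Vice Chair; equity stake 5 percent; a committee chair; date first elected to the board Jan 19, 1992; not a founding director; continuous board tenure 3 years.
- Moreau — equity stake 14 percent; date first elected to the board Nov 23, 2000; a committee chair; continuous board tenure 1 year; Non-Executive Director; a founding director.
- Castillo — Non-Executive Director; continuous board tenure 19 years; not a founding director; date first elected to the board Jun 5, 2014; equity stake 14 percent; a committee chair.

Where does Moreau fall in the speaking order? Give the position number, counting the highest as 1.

4

By board role: Halvorsen (Chair of the Board); then Beaumont (Vice Chair); then Castillo and Moreau (Non-Executive Director).
Castillo and Moreau both have equity stake 14 percent, so the next rule applies.
Castillo and Moreau are each a committee chair, so the next rule applies.
Among Castillo and Moreau, by continuous board tenure (higher first): Castillo (19 years) before Moreau (1 year).
Order: Halvorsen, Beaumont, Castillo, Moreau. So position 4.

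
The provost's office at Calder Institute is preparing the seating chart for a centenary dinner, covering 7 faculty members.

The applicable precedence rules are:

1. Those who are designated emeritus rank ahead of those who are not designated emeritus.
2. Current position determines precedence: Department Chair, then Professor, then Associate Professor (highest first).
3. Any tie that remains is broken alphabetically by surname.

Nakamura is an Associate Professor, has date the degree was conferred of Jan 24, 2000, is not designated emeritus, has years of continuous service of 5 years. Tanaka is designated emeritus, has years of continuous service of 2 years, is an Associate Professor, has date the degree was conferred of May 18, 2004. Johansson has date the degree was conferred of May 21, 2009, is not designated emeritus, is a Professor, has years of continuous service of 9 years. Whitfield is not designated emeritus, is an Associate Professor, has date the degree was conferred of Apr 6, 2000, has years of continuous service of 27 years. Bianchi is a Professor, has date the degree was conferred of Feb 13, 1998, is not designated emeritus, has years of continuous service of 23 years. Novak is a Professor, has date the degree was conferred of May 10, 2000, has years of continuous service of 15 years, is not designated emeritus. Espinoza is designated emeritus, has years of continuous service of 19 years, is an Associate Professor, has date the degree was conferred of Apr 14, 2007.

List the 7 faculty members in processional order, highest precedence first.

Espinoza, Tanaka, Bianchi, Johansson, Novak, Nakamura, Whitfield

By the first rule: Espinoza and Tanaka (both designated emeritus); then Bianchi, Johansson, Novak, Nakamura and Whitfield (each not designated emeritus).
Espinoza and Tanaka are each Associate Professor, so the next rule applies.
Among Espinoza and Tanaka, alphabetically by surname: Espinoza before Tanaka.
Among Bianchi, Johansson, Novak, Nakamura and Whitfield, by current position: Bianchi, Johansson and Novak (Professor) before Nakamura and Whitfield (Associate Professor).
Among Bianchi, Johansson and Novak, alphabetically by surname: Bianchi before Johansson before Novak.
Among Nakamura and Whitfield, alphabetically by surname: Nakamura before Whitfield.
Full order: Espinoza, Tanaka, Bianchi, Johansson, Novak, Nakamura, Whitfield.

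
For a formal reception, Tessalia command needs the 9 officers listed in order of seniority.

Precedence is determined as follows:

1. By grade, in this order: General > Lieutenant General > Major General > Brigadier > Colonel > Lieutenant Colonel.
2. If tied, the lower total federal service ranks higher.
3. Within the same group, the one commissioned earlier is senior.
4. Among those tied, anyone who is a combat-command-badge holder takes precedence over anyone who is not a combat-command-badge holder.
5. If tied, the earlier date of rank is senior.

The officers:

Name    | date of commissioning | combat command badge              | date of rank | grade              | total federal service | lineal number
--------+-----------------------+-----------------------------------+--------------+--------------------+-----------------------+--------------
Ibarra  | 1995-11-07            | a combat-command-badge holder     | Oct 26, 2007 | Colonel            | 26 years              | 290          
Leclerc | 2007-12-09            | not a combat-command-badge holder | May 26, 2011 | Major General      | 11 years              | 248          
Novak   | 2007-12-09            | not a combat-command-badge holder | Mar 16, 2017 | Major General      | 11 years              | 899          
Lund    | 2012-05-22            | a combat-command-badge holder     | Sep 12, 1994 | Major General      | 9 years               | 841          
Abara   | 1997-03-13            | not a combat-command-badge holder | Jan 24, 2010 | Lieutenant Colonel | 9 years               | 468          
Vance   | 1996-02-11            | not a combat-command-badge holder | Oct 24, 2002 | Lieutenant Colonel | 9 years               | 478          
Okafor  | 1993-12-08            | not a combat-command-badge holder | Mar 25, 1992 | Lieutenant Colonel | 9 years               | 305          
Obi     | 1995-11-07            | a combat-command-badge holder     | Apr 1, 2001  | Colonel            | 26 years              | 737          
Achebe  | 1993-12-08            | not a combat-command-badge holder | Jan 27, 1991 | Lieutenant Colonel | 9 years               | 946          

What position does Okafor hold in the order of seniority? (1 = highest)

By grade: Lund, Leclerc and Novak (Major General); then Obi and Ibarra (Colonel); then Achebe, Okafor, Vance and Abara (Lieutenant Colonel).
Among Lund, Leclerc and Novak, by total federal service (lower first): Lund (9 years) before Leclerc and Novak (11 years).
Leclerc and Novak both have date of commissioning 2007-12-09, so the next rule applies.
Leclerc and Novak are each not a combat-command-badge holder, so the next rule applies.
Among Leclerc and Novak, by date of rank (earlier first): Leclerc (May 26, 2011) before Novak (Mar 16, 2017).
Obi and Ibarra both have total federal service 26 years, so the next rule applies.
Obi and Ibarra both have date of commissioning 1995-11-07, so the next rule applies.
Obi and Ibarra are each a combat-command-badge holder, so the next rule applies.
Among Obi and Ibarra, by date of rank (earlier first): Obi (Apr 1, 2001) before Ibarra (Oct 26, 2007).
Achebe, Okafor, Vance and Abara all have total federal service 9 years, so the next rule applies.
Among Achebe, Okafor, Vance and Abara, by date of commissioning (earlier first): Achebe and Okafor (1993-12-08) before Vance (1996-02-11) before Abara (1997-03-13).
Achebe and Okafor are each not a combat-command-badge holder, so the next rule applies.
Among Achebe and Okafor, by date of rank (earlier first): Achebe (Jan 27, 1991) before Okafor (Mar 25, 1992).
Order: Lund, Leclerc, Novak, Obi, Ibarra, Achebe, Okafor, Vance, Abara. So position 7.

7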